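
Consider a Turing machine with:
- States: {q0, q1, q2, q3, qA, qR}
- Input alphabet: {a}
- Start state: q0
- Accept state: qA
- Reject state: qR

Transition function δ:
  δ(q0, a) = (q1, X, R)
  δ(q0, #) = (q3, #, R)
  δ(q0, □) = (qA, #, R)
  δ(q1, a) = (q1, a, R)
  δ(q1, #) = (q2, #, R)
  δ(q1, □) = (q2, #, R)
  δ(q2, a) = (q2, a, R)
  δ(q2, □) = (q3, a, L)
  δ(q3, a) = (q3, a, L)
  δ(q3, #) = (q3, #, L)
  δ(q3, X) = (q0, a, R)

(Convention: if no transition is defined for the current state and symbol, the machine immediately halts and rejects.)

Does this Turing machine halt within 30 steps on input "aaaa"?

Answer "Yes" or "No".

Execution trace:
Initial: [q0]aaaa
Step 1: δ(q0, a) = (q1, X, R) → X[q1]aaa
Step 2: δ(q1, a) = (q1, a, R) → Xa[q1]aa
Step 3: δ(q1, a) = (q1, a, R) → Xaa[q1]a
Step 4: δ(q1, a) = (q1, a, R) → Xaaa[q1]□
Step 5: δ(q1, □) = (q2, #, R) → Xaaa#[q2]□
Step 6: δ(q2, □) = (q3, a, L) → Xaaa[q3]#a
Step 7: δ(q3, #) = (q3, #, L) → Xaa[q3]a#a
Step 8: δ(q3, a) = (q3, a, L) → Xa[q3]aa#a
Step 9: δ(q3, a) = (q3, a, L) → X[q3]aaa#a
Step 10: δ(q3, a) = (q3, a, L) → [q3]Xaaa#a
Step 11: δ(q3, X) = (q0, a, R) → a[q0]aaa#a
Step 12: δ(q0, a) = (q1, X, R) → aX[q1]aa#a
Step 13: δ(q1, a) = (q1, a, R) → aXa[q1]a#a
Step 14: δ(q1, a) = (q1, a, R) → aXaa[q1]#a
Step 15: δ(q1, #) = (q2, #, R) → aXaa#[q2]a
Step 16: δ(q2, a) = (q2, a, R) → aXaa#a[q2]□
Step 17: δ(q2, □) = (q3, a, L) → aXaa#[q3]aa
Step 18: δ(q3, a) = (q3, a, L) → aXaa[q3]#aa
Step 19: δ(q3, #) = (q3, #, L) → aXa[q3]a#aa
Step 20: δ(q3, a) = (q3, a, L) → aX[q3]aa#aa
Step 21: δ(q3, a) = (q3, a, L) → a[q3]Xaa#aa
Step 22: δ(q3, X) = (q0, a, R) → aa[q0]aa#aa
Step 23: δ(q0, a) = (q1, X, R) → aaX[q1]a#aa
Step 24: δ(q1, a) = (q1, a, R) → aaXa[q1]#aa
Step 25: δ(q1, #) = (q2, #, R) → aaXa#[q2]aa
Step 26: δ(q2, a) = (q2, a, R) → aaXa#a[q2]a
Step 27: δ(q2, a) = (q2, a, R) → aaXa#aa[q2]□
Step 28: δ(q2, □) = (q3, a, L) → aaXa#a[q3]aa
Step 29: δ(q3, a) = (q3, a, L) → aaXa#[q3]aaa
Step 30: δ(q3, a) = (q3, a, L) → aaXa[q3]#aaa

The machine has not reached a halting state after 30 steps.
The machine did not halt within the 30-step bound.

Answer: No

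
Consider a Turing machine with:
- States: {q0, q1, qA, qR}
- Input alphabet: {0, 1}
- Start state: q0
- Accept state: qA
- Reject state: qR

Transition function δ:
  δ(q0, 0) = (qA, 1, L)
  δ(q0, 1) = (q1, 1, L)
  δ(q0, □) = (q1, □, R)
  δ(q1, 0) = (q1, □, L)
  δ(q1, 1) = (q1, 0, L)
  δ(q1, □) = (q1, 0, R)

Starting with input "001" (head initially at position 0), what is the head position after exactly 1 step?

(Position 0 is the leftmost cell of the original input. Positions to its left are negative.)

Execution trace (head position shown):
Step 0: [q0]001  (head at position 0)
Step 1: move left → [qA]□101  (head at position -1)

After 1 step, the head is at position -1.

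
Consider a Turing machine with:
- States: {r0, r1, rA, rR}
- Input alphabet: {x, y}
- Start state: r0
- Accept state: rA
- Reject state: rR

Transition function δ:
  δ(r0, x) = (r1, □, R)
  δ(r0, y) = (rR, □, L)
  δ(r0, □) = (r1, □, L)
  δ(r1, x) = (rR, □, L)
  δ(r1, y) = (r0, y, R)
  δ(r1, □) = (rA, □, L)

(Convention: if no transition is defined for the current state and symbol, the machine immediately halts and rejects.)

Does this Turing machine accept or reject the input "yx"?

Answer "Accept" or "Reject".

Execution trace:
Initial: [r0]yx
Step 1: δ(r0, y) = (rR, □, L) → [rR]□□x

The machine reaches the reject state rR and halts.

Answer: Reject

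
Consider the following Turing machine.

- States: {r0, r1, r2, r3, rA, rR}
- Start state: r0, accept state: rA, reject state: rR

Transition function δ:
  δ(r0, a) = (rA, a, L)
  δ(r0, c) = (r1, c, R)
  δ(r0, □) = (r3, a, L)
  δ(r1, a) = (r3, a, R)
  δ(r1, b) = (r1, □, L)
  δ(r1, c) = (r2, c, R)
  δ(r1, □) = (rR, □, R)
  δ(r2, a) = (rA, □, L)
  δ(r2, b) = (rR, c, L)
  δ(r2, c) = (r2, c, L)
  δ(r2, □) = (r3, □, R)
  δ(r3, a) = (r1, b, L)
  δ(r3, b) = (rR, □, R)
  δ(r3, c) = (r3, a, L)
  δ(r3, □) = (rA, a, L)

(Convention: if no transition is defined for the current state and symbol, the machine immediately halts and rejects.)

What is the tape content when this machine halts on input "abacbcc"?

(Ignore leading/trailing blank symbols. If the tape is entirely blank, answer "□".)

Execution trace:
Initial: [r0]abacbcc
Step 1: δ(r0, a) = (rA, a, L) → [rA]□abacbcc

The machine reaches the accept state rA and halts.

Final tape (ignoring leading/trailing blanks): abacbcc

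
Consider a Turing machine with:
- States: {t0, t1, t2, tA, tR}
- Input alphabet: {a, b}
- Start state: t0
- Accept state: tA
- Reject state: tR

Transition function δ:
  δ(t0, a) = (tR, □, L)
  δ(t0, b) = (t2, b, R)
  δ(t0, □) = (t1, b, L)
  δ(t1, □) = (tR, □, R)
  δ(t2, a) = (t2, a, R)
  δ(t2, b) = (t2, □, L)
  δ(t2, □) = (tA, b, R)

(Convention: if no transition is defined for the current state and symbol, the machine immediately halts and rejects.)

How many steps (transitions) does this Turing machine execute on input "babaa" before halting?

Execution trace:
Initial: [t0]babaa
Step 1: δ(t0, b) = (t2, b, R) → b[t2]abaa
Step 2: δ(t2, a) = (t2, a, R) → ba[t2]baa
Step 3: δ(t2, b) = (t2, □, L) → b[t2]a□aa
Step 4: δ(t2, a) = (t2, a, R) → ba[t2]□aa
Step 5: δ(t2, □) = (tA, b, R) → bab[tA]aa

The machine reaches the accept state tA and halts.

The machine executed 5 steps before halting.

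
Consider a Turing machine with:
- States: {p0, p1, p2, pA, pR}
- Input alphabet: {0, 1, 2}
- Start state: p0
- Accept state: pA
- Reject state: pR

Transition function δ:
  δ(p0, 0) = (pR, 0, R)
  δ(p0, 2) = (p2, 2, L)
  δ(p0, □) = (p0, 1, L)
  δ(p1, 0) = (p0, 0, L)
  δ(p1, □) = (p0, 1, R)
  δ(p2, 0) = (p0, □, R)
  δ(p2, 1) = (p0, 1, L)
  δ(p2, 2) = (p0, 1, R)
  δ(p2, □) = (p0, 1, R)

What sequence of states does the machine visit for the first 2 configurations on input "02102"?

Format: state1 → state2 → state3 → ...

Execution trace:
Initial: [p0]02102
Step 1: δ(p0, 0) = (pR, 0, R) → 0[pR]2102

The machine reaches the reject state pR and halts.

State sequence: p0 → pR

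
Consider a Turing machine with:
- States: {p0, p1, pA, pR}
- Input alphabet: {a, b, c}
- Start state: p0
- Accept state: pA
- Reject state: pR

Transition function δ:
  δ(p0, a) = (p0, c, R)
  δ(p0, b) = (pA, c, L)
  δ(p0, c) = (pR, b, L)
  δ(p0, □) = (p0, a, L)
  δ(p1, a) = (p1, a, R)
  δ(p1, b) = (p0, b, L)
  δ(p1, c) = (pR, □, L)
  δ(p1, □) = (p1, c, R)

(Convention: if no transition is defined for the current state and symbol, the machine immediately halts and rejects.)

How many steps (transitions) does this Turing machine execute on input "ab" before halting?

Execution trace:
Initial: [p0]ab
Step 1: δ(p0, a) = (p0, c, R) → c[p0]b
Step 2: δ(p0, b) = (pA, c, L) → [pA]cc

The machine reaches the accept state pA and halts.

The machine executed 2 steps before halting.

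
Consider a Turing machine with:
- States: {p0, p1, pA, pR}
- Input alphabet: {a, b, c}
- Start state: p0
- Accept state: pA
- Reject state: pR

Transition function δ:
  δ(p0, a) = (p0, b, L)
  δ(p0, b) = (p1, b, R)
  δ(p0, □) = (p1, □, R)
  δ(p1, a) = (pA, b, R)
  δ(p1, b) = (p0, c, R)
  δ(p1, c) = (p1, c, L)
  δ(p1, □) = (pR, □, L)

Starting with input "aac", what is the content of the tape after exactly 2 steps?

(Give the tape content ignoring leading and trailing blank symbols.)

Execution trace:
Initial: [p0]aac
Step 1: δ(p0, a) = (p0, b, L) → [p0]□bac
Step 2: δ(p0, □) = (p1, □, R) → □[p1]bac

After 2 steps, the tape (ignoring leading/trailing blanks) is: bac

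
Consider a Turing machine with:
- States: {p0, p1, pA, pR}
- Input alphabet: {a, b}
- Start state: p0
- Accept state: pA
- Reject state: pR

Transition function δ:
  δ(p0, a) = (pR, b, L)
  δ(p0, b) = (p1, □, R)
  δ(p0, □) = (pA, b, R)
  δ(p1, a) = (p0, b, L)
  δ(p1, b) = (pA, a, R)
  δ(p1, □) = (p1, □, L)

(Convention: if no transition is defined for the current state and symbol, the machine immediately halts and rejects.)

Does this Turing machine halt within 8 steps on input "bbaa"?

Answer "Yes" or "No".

Execution trace:
Initial: [p0]bbaa
Step 1: δ(p0, b) = (p1, □, R) → □[p1]baa
Step 2: δ(p1, b) = (pA, a, R) → □a[pA]aa

The machine reaches the accept state pA and halts.
The machine halted after 2 steps (within the 8-step bound).

Answer: Yes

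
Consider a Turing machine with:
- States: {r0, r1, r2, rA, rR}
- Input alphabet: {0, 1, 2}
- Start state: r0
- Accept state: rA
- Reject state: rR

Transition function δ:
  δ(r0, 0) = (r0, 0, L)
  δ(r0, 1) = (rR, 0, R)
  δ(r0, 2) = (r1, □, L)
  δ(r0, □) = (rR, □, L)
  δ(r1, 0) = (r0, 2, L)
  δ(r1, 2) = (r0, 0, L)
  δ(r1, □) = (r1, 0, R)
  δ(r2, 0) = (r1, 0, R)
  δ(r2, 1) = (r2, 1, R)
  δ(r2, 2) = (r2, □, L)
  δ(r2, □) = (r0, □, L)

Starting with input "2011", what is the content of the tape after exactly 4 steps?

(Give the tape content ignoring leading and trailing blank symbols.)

Execution trace:
Initial: [r0]2011
Step 1: δ(r0, 2) = (r1, □, L) → [r1]□□011
Step 2: δ(r1, □) = (r1, 0, R) → 0[r1]□011
Step 3: δ(r1, □) = (r1, 0, R) → 00[r1]011
Step 4: δ(r1, 0) = (r0, 2, L) → 0[r0]0211

After 4 steps, the tape (ignoring leading/trailing blanks) is: 00211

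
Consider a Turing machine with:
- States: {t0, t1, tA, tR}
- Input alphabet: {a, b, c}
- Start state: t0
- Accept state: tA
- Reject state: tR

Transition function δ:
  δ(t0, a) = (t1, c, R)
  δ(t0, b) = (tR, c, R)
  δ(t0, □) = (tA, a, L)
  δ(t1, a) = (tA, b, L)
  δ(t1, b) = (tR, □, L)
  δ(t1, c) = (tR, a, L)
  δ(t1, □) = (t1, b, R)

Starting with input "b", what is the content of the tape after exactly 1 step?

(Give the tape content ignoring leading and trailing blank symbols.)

Execution trace:
Initial: [t0]b
Step 1: δ(t0, b) = (tR, c, R) → c[tR]□

The machine reaches the reject state tR and halts.

After 1 step, the tape (ignoring leading/trailing blanks) is: c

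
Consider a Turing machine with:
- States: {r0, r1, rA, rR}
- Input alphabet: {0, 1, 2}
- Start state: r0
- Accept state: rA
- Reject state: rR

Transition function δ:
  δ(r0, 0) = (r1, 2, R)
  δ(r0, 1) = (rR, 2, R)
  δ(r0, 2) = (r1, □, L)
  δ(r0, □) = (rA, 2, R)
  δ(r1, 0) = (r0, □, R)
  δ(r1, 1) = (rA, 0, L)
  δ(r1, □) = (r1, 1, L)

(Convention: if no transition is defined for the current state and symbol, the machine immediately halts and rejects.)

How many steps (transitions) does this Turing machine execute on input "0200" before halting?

Execution trace:
Initial: [r0]0200
Step 1: δ(r0, 0) = (r1, 2, R) → 2[r1]200

No transition is defined for δ(r1, 2). By convention the machine halts and rejects.

The machine executed 1 step before halting.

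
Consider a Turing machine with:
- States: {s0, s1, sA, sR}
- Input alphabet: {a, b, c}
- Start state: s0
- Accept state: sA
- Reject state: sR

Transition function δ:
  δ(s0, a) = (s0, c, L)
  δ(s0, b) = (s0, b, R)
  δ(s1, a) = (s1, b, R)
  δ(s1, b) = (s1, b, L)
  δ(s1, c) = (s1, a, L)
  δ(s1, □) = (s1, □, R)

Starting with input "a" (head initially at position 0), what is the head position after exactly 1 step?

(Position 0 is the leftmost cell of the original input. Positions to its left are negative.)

Execution trace (head position shown):
Step 0: [s0]a  (head at position 0)
Step 1: move left → [s0]□c  (head at position -1)

After 1 step, the head is at position -1.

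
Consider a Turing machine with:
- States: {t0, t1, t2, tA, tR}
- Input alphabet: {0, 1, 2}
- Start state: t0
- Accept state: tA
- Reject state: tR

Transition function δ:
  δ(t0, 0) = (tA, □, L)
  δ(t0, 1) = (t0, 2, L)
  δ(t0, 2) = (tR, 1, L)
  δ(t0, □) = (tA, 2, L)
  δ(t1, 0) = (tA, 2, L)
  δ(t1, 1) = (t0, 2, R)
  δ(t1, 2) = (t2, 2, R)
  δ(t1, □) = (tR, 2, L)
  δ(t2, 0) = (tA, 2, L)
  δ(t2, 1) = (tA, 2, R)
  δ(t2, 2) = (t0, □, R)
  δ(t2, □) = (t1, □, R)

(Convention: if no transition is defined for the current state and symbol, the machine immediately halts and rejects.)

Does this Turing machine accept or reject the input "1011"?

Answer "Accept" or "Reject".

Execution trace:
Initial: [t0]1011
Step 1: δ(t0, 1) = (t0, 2, L) → [t0]□2011
Step 2: δ(t0, □) = (tA, 2, L) → [tA]□22011

The machine reaches the accept state tA and halts.

Answer: Accept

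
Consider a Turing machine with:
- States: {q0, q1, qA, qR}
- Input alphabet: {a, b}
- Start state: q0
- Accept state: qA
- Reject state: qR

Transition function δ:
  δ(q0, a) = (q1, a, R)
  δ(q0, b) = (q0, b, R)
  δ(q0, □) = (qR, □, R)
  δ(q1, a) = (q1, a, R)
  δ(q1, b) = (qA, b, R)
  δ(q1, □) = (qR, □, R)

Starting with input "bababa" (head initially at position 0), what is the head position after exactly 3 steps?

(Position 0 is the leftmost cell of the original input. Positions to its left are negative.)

Execution trace (head position shown):
Step 0: [q0]bababa  (head at position 0)
Step 1: move right → b[q0]ababa  (head at position 1)
Step 2: move right → ba[q1]baba  (head at position 2)
Step 3: move right → bab[qA]aba  (head at position 3)

After 3 steps, the head is at position 3.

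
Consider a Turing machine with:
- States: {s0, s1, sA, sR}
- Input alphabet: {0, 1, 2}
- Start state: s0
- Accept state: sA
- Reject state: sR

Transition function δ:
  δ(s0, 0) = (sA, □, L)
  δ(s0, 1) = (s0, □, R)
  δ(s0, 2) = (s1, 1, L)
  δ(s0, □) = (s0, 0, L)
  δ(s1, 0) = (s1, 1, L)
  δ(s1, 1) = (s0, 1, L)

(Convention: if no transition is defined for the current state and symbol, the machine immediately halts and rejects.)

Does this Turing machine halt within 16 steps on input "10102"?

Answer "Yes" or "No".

Execution trace:
Initial: [s0]10102
Step 1: δ(s0, 1) = (s0, □, R) → □[s0]0102
Step 2: δ(s0, 0) = (sA, □, L) → [sA]□□102

The machine reaches the accept state sA and halts.
The machine halted after 2 steps (within the 16-step bound).

Answer: Yes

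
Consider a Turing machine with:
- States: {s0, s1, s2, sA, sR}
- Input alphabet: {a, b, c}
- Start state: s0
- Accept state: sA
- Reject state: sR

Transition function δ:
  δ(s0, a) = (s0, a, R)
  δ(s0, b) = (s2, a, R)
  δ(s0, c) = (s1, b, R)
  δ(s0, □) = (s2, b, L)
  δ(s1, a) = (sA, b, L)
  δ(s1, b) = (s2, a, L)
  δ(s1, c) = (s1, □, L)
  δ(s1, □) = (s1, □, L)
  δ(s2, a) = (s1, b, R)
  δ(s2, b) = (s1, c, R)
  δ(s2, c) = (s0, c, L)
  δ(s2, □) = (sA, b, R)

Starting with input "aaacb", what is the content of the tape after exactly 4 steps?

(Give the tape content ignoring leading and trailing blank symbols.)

Execution trace:
Initial: [s0]aaacb
Step 1: δ(s0, a) = (s0, a, R) → a[s0]aacb
Step 2: δ(s0, a) = (s0, a, R) → aa[s0]acb
Step 3: δ(s0, a) = (s0, a, R) → aaa[s0]cb
Step 4: δ(s0, c) = (s1, b, R) → aaab[s1]b

After 4 steps, the tape (ignoring leading/trailing blanks) is: aaabb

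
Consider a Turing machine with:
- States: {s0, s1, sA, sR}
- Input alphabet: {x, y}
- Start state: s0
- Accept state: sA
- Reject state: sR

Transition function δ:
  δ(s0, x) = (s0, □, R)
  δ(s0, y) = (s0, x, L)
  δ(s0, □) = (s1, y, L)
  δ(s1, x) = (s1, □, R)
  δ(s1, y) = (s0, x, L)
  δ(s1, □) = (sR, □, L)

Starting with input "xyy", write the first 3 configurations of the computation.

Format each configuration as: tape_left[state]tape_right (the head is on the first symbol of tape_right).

Transitions applied:
Step 1: δ(s0, x) = (s0, □, R)
Step 2: δ(s0, y) = (s0, x, L)

The first 3 configurations are:
[s0]xyy ⊢ □[s0]yy ⊢ [s0]□xy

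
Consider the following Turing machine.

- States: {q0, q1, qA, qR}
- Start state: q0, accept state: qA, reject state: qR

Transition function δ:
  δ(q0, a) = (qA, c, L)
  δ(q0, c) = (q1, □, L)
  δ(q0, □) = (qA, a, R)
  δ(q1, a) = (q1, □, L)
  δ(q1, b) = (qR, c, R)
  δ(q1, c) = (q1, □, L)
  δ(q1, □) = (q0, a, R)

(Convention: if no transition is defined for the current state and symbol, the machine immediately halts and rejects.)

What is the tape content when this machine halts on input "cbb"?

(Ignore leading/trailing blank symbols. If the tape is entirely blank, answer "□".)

Execution trace:
Initial: [q0]cbb
Step 1: δ(q0, c) = (q1, □, L) → [q1]□□bb
Step 2: δ(q1, □) = (q0, a, R) → a[q0]□bb
Step 3: δ(q0, □) = (qA, a, R) → aa[qA]bb

The machine reaches the accept state qA and halts.

Final tape (ignoring leading/trailing blanks): aabb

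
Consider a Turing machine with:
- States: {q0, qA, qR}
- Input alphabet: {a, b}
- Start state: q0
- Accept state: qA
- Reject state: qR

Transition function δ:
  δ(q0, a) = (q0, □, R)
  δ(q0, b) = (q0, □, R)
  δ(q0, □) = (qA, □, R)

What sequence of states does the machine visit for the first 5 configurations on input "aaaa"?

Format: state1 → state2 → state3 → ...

Execution trace:
Initial: [q0]aaaa
Step 1: δ(q0, a) = (q0, □, R) → □[q0]aaa
Step 2: δ(q0, a) = (q0, □, R) → □□[q0]aa
Step 3: δ(q0, a) = (q0, □, R) → □□□[q0]a
Step 4: δ(q0, a) = (q0, □, R) → □□□□[q0]□

State sequence: q0 → q0 → q0 → q0 → q0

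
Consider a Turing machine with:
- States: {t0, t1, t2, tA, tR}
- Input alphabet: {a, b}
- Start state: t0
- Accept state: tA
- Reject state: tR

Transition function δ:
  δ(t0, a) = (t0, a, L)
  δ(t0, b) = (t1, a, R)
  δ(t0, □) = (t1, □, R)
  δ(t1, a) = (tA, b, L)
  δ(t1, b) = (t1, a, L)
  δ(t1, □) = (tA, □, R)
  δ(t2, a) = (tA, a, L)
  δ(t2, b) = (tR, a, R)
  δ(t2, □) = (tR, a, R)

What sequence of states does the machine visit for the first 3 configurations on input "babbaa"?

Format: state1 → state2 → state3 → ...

Execution trace:
Initial: [t0]babbaa
Step 1: δ(t0, b) = (t1, a, R) → a[t1]abbaa
Step 2: δ(t1, a) = (tA, b, L) → [tA]abbbaa

The machine reaches the accept state tA and halts.

State sequence: t0 → t1 → tA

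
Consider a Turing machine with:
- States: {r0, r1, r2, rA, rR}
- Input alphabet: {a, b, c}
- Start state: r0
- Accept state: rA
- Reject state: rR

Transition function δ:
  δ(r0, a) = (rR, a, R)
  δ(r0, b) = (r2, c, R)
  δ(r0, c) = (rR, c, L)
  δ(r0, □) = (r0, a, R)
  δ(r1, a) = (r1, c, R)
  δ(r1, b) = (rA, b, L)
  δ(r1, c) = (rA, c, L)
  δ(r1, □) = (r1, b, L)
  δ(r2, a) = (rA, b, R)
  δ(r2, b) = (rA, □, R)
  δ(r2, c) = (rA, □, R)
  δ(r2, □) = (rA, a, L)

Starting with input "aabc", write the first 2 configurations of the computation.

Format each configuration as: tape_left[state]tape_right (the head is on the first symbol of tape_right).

Transitions applied:
Step 1: δ(r0, a) = (rR, a, R)

The first 2 configurations are:
[r0]aabc ⊢ a[rR]abc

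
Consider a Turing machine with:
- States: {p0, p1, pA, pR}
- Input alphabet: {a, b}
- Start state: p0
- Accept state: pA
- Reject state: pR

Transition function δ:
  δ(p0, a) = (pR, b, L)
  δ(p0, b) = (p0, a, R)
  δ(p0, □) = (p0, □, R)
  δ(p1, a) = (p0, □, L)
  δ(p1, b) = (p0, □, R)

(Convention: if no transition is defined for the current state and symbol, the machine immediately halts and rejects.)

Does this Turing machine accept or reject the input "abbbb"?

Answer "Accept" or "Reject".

Execution trace:
Initial: [p0]abbbb
Step 1: δ(p0, a) = (pR, b, L) → [pR]□bbbbb

The machine reaches the reject state pR and halts.

Answer: Reject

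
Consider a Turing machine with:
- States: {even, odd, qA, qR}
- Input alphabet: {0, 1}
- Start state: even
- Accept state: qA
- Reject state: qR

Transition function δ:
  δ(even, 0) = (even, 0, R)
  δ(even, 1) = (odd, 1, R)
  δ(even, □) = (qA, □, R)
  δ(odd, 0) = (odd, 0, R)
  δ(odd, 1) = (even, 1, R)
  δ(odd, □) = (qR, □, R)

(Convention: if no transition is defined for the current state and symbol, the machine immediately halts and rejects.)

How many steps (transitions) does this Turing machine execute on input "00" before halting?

Execution trace:
Initial: [even]00
Step 1: δ(even, 0) = (even, 0, R) → 0[even]0
Step 2: δ(even, 0) = (even, 0, R) → 00[even]□
Step 3: δ(even, □) = (qA, □, R) → 00□[qA]□

The machine reaches the accept state qA and halts.

The machine executed 3 steps before halting.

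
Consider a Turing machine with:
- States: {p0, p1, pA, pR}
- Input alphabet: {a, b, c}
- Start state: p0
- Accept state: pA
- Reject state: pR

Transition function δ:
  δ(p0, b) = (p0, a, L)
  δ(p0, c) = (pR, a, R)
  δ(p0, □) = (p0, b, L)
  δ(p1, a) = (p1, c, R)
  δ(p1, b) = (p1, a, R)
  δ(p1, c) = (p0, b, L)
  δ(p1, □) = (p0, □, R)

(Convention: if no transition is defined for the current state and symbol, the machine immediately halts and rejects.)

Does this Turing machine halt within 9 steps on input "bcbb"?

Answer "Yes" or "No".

Execution trace:
Initial: [p0]bcbb
Step 1: δ(p0, b) = (p0, a, L) → [p0]□acbb
Step 2: δ(p0, □) = (p0, b, L) → [p0]□bacbb
Step 3: δ(p0, □) = (p0, b, L) → [p0]□bbacbb
Step 4: δ(p0, □) = (p0, b, L) → [p0]□bbbacbb
Step 5: δ(p0, □) = (p0, b, L) → [p0]□bbbbacbb
Step 6: δ(p0, □) = (p0, b, L) → [p0]□bbbbbacbb
Step 7: δ(p0, □) = (p0, b, L) → [p0]□bbbbbbacbb
Step 8: δ(p0, □) = (p0, b, L) → [p0]□bbbbbbbacbb
Step 9: δ(p0, □) = (p0, b, L) → [p0]□bbbbbbbbacbb

The machine has not reached a halting state after 9 steps.
The machine did not halt within the 9-step bound.

Answer: No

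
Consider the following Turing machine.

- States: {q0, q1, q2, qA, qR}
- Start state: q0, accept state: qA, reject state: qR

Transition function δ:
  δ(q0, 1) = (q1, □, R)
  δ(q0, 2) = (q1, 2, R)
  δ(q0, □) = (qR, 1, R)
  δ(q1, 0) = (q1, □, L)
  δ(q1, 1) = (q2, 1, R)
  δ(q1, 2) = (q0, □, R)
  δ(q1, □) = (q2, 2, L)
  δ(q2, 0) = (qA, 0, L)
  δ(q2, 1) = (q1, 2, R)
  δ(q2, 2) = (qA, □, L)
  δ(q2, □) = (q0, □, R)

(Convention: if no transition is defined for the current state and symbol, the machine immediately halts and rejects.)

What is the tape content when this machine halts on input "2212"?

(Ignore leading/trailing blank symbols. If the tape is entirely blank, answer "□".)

Execution trace:
Initial: [q0]2212
Step 1: δ(q0, 2) = (q1, 2, R) → 2[q1]212
Step 2: δ(q1, 2) = (q0, □, R) → 2□[q0]12
Step 3: δ(q0, 1) = (q1, □, R) → 2□□[q1]2
Step 4: δ(q1, 2) = (q0, □, R) → 2□□□[q0]□
Step 5: δ(q0, □) = (qR, 1, R) → 2□□□1[qR]□

The machine reaches the reject state qR and halts.

Final tape (ignoring leading/trailing blanks): 2□□□1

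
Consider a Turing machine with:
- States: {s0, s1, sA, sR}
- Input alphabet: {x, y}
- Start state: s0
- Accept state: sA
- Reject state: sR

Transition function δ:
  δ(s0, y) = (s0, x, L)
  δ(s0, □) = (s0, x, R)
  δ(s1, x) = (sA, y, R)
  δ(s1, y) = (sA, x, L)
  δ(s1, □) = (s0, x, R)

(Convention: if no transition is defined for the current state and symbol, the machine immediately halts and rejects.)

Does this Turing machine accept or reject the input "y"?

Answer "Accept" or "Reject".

Execution trace:
Initial: [s0]y
Step 1: δ(s0, y) = (s0, x, L) → [s0]□x
Step 2: δ(s0, □) = (s0, x, R) → x[s0]x

No transition is defined for δ(s0, x). By convention the machine halts and rejects.

Answer: Reject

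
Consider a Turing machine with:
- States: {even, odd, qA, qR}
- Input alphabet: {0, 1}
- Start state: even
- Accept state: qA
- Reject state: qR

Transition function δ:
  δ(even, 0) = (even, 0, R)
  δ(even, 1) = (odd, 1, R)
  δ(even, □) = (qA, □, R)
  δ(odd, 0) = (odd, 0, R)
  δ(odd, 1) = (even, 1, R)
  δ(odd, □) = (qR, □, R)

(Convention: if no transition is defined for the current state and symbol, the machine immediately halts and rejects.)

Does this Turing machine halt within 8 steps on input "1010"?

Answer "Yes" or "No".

Execution trace:
Initial: [even]1010
Step 1: δ(even, 1) = (odd, 1, R) → 1[odd]010
Step 2: δ(odd, 0) = (odd, 0, R) → 10[odd]10
Step 3: δ(odd, 1) = (even, 1, R) → 101[even]0
Step 4: δ(even, 0) = (even, 0, R) → 1010[even]□
Step 5: δ(even, □) = (qA, □, R) → 1010□[qA]□

The machine reaches the accept state qA and halts.
The machine halted after 5 steps (within the 8-step bound).

Answer: Yes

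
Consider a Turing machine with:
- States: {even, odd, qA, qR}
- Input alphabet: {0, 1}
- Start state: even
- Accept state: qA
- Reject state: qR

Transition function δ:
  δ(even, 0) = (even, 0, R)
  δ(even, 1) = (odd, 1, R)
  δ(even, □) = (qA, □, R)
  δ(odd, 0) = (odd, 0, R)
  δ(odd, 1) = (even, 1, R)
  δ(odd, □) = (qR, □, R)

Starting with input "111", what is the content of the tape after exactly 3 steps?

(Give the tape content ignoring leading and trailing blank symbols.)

Execution trace:
Initial: [even]111
Step 1: δ(even, 1) = (odd, 1, R) → 1[odd]11
Step 2: δ(odd, 1) = (even, 1, R) → 11[even]1
Step 3: δ(even, 1) = (odd, 1, R) → 111[odd]□

After 3 steps, the tape (ignoring leading/trailing blanks) is: 111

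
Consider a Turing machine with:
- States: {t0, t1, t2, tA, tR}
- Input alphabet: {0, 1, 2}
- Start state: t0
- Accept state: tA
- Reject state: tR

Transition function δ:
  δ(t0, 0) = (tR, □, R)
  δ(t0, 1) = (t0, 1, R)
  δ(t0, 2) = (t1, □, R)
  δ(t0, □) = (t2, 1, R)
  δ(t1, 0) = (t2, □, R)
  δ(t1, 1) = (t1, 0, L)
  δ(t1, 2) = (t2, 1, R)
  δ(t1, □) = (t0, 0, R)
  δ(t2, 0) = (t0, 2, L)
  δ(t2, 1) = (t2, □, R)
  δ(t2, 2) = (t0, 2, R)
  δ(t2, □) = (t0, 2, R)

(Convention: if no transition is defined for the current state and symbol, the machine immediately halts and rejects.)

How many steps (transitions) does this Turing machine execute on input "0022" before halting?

Execution trace:
Initial: [t0]0022
Step 1: δ(t0, 0) = (tR, □, R) → □[tR]022

The machine reaches the reject state tR and halts.

The machine executed 1 step before halting.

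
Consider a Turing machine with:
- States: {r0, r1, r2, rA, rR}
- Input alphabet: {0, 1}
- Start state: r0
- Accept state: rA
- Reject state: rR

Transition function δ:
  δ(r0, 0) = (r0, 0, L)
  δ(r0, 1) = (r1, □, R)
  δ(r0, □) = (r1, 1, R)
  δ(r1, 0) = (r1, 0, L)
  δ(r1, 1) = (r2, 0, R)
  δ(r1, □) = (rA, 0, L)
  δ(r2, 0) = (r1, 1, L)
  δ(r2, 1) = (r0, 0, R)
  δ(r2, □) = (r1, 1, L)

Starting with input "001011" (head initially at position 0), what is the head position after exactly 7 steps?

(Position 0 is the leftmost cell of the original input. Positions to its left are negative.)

Execution trace (head position shown):
Step 0: [r0]001011  (head at position 0)
Step 1: move left → [r0]□001011  (head at position -1)
Step 2: move right → 1[r1]001011  (head at position 0)
Step 3: move left → [r1]1001011  (head at position -1)
Step 4: move right → 0[r2]001011  (head at position 0)
Step 5: move left → [r1]0101011  (head at position -1)
Step 6: move left → [r1]□0101011  (head at position -2)
Step 7: move left → [rA]□00101011  (head at position -3)

After 7 steps, the head is at position -3.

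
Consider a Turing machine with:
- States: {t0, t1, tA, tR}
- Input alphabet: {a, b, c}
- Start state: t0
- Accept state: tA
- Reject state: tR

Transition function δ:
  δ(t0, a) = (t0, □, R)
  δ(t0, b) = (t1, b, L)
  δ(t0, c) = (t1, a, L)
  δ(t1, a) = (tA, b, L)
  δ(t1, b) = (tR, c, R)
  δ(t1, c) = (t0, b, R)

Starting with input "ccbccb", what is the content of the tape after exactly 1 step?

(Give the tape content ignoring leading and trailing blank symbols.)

Execution trace:
Initial: [t0]ccbccb
Step 1: δ(t0, c) = (t1, a, L) → [t1]□acbccb

No transition is defined for δ(t1, □). By convention the machine halts and rejects.

After 1 step, the tape (ignoring leading/trailing blanks) is: acbccb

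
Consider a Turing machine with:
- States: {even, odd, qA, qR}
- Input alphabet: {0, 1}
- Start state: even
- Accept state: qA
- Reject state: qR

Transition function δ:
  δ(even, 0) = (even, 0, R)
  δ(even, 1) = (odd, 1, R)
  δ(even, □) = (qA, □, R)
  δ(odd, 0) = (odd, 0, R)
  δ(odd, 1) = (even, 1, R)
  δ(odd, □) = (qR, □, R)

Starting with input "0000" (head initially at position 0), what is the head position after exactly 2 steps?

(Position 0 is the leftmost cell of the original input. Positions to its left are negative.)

Execution trace (head position shown):
Step 0: [even]0000  (head at position 0)
Step 1: move right → 0[even]000  (head at position 1)
Step 2: move right → 00[even]00  (head at position 2)

After 2 steps, the head is at position 2.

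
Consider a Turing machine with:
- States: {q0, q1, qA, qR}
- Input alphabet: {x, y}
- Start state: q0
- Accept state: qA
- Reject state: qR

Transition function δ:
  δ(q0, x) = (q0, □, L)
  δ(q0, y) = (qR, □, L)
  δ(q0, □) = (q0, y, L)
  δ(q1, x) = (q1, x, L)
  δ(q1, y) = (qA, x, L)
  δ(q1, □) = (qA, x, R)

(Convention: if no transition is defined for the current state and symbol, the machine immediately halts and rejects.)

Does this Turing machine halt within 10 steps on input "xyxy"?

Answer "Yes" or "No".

Execution trace:
Initial: [q0]xyxy
Step 1: δ(q0, x) = (q0, □, L) → [q0]□□yxy
Step 2: δ(q0, □) = (q0, y, L) → [q0]□y□yxy
Step 3: δ(q0, □) = (q0, y, L) → [q0]□yy□yxy
Step 4: δ(q0, □) = (q0, y, L) → [q0]□yyy□yxy
Step 5: δ(q0, □) = (q0, y, L) → [q0]□yyyy□yxy
Step 6: δ(q0, □) = (q0, y, L) → [q0]□yyyyy□yxy
Step 7: δ(q0, □) = (q0, y, L) → [q0]□yyyyyy□yxy
Step 8: δ(q0, □) = (q0, y, L) → [q0]□yyyyyyy□yxy
Step 9: δ(q0, □) = (q0, y, L) → [q0]□yyyyyyyy□yxy
Step 10: δ(q0, □) = (q0, y, L) → [q0]□yyyyyyyyy□yxy

The machine has not reached a halting state after 10 steps.
The machine did not halt within the 10-step bound.

Answer: No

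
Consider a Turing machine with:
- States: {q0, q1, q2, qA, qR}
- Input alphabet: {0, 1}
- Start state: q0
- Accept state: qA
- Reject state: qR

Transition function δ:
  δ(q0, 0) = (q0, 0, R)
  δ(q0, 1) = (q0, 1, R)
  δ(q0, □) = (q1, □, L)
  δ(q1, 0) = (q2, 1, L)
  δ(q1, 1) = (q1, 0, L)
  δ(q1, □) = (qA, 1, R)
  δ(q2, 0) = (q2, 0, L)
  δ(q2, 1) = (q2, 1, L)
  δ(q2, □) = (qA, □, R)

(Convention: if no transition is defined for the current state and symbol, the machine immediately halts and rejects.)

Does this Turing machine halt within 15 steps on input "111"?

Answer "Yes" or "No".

Execution trace:
Initial: [q0]111
Step 1: δ(q0, 1) = (q0, 1, R) → 1[q0]11
Step 2: δ(q0, 1) = (q0, 1, R) → 11[q0]1
Step 3: δ(q0, 1) = (q0, 1, R) → 111[q0]□
Step 4: δ(q0, □) = (q1, □, L) → 11[q1]1□
Step 5: δ(q1, 1) = (q1, 0, L) → 1[q1]10□
Step 6: δ(q1, 1) = (q1, 0, L) → [q1]100□
Step 7: δ(q1, 1) = (q1, 0, L) → [q1]□000□
Step 8: δ(q1, □) = (qA, 1, R) → 1[qA]000□

The machine reaches the accept state qA and halts.
The machine halted after 8 steps (within the 15-step bound).

Answer: Yes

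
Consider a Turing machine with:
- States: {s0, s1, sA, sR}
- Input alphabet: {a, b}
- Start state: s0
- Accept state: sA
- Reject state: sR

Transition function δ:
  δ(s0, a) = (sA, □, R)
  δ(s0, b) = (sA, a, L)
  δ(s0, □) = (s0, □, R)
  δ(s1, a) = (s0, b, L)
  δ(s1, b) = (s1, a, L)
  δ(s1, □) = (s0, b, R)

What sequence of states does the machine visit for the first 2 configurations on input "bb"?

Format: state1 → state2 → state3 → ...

Execution trace:
Initial: [s0]bb
Step 1: δ(s0, b) = (sA, a, L) → [sA]□ab

The machine reaches the accept state sA and halts.

State sequence: s0 → sA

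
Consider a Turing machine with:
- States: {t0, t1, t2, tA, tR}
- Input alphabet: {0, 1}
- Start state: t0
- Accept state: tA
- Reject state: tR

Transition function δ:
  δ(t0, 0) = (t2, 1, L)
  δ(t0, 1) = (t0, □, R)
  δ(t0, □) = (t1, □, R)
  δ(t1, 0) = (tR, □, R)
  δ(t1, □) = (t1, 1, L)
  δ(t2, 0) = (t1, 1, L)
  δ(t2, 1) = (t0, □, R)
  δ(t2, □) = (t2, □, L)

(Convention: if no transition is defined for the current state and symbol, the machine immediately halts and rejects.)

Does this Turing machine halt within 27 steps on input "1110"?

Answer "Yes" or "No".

Execution trace:
Initial: [t0]1110
Step 1: δ(t0, 1) = (t0, □, R) → □[t0]110
Step 2: δ(t0, 1) = (t0, □, R) → □□[t0]10
Step 3: δ(t0, 1) = (t0, □, R) → □□□[t0]0
Step 4: δ(t0, 0) = (t2, 1, L) → □□[t2]□1
Step 5: δ(t2, □) = (t2, □, L) → □[t2]□□1
Step 6: δ(t2, □) = (t2, □, L) → [t2]□□□1
Step 7: δ(t2, □) = (t2, □, L) → [t2]□□□□1
Step 8: δ(t2, □) = (t2, □, L) → [t2]□□□□□1
Step 9: δ(t2, □) = (t2, □, L) → [t2]□□□□□□1
Step 10: δ(t2, □) = (t2, □, L) → [t2]□□□□□□□1
Step 11: δ(t2, □) = (t2, □, L) → [t2]□□□□□□□□1
Step 12: δ(t2, □) = (t2, □, L) → [t2]□□□□□□□□□1
Step 13: δ(t2, □) = (t2, □, L) → [t2]□□□□□□□□□□1
Step 14: δ(t2, □) = (t2, □, L) → [t2]□□□□□□□□□□□1
Step 15: δ(t2, □) = (t2, □, L) → [t2]□□□□□□□□□□□□1
Step 16: δ(t2, □) = (t2, □, L) → [t2]□□□□□□□□□□□□□1
Step 17: δ(t2, □) = (t2, □, L) → [t2]□□□□□□□□□□□□□□1
Step 18: δ(t2, □) = (t2, □, L) → [t2]□□□□□□□□□□□□□□□1
Step 19: δ(t2, □) = (t2, □, L) → [t2]□□□□□□□□□□□□□□□□1
Step 20: δ(t2, □) = (t2, □, L) → [t2]□□□□□□□□□□□□□□□□□1
Step 21: δ(t2, □) = (t2, □, L) → [t2]□□□□□□□□□□□□□□□□□□1
Step 22: δ(t2, □) = (t2, □, L) → [t2]□□□□□□□□□□□□□□□□□□□1
Step 23: δ(t2, □) = (t2, □, L) → [t2]□□□□□□□□□□□□□□□□□□□□1
Step 24: δ(t2, □) = (t2, □, L) → [t2]□□□□□□□□□□□□□□□□□□□□□1
Step 25: δ(t2, □) = (t2, □, L) → [t2]□□□□□□□□□□□□□□□□□□□□□□1
Step 26: δ(t2, □) = (t2, □, L) → [t2]□□□□□□□□□□□□□□□□□□□□□□□1
Step 27: δ(t2, □) = (t2, □, L) → [t2]□□□□□□□□□□□□□□□□□□□□□□□□1

The machine has not reached a halting state after 27 steps.
The machine did not halt within the 27-step bound.

Answer: No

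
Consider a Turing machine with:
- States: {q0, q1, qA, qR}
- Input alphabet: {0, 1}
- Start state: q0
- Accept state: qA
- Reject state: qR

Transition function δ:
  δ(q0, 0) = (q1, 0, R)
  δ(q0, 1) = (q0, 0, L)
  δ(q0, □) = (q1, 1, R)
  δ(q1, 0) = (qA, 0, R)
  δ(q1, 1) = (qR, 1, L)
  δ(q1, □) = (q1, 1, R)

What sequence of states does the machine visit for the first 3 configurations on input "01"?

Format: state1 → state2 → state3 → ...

Execution trace:
Initial: [q0]01
Step 1: δ(q0, 0) = (q1, 0, R) → 0[q1]1
Step 2: δ(q1, 1) = (qR, 1, L) → [qR]01

The machine reaches the reject state qR and halts.

State sequence: q0 → q1 → qR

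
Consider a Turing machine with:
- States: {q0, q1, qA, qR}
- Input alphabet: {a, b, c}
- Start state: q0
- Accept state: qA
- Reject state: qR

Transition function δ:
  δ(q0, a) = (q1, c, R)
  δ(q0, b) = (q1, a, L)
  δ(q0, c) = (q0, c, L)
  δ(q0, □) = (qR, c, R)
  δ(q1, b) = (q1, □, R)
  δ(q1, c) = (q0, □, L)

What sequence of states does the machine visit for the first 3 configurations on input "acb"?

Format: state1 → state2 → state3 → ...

Execution trace:
Initial: [q0]acb
Step 1: δ(q0, a) = (q1, c, R) → c[q1]cb
Step 2: δ(q1, c) = (q0, □, L) → [q0]c□b

State sequence: q0 → q1 → q0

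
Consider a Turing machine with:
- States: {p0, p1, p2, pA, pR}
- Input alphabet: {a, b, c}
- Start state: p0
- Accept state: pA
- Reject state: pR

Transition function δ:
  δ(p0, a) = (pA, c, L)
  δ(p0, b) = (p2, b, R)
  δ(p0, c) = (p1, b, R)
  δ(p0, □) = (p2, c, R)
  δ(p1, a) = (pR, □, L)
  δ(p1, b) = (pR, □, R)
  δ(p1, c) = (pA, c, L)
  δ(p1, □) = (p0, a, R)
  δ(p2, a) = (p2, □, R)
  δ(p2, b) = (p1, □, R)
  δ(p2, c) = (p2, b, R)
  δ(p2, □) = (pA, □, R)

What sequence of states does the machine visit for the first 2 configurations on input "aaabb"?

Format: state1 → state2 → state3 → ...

Execution trace:
Initial: [p0]aaabb
Step 1: δ(p0, a) = (pA, c, L) → [pA]□caabb

The machine reaches the accept state pA and halts.

State sequence: p0 → pA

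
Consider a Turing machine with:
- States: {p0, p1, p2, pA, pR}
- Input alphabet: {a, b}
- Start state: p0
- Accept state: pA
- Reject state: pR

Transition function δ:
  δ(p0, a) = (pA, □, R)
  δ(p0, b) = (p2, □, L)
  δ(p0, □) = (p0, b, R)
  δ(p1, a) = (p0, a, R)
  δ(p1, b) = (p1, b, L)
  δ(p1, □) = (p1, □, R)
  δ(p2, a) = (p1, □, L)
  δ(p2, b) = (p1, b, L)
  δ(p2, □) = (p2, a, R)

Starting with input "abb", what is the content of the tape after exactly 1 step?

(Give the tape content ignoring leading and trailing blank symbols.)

Execution trace:
Initial: [p0]abb
Step 1: δ(p0, a) = (pA, □, R) → □[pA]bb

The machine reaches the accept state pA and halts.

After 1 step, the tape (ignoring leading/trailing blanks) is: bb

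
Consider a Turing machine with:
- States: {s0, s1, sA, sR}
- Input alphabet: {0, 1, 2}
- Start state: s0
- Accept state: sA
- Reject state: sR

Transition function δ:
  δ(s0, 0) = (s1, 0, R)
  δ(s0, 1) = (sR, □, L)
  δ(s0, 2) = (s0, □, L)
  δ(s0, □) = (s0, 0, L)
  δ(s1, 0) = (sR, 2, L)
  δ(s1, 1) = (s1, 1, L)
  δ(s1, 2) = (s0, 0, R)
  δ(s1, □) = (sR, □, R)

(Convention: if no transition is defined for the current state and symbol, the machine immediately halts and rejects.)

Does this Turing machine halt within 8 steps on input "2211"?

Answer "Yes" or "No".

Execution trace:
Initial: [s0]2211
Step 1: δ(s0, 2) = (s0, □, L) → [s0]□□211
Step 2: δ(s0, □) = (s0, 0, L) → [s0]□0□211
Step 3: δ(s0, □) = (s0, 0, L) → [s0]□00□211
Step 4: δ(s0, □) = (s0, 0, L) → [s0]□000□211
Step 5: δ(s0, □) = (s0, 0, L) → [s0]□0000□211
Step 6: δ(s0, □) = (s0, 0, L) → [s0]□00000□211
Step 7: δ(s0, □) = (s0, 0, L) → [s0]□000000□211
Step 8: δ(s0, □) = (s0, 0, L) → [s0]□0000000□211

The machine has not reached a halting state after 8 steps.
The machine did not halt within the 8-step bound.

Answer: No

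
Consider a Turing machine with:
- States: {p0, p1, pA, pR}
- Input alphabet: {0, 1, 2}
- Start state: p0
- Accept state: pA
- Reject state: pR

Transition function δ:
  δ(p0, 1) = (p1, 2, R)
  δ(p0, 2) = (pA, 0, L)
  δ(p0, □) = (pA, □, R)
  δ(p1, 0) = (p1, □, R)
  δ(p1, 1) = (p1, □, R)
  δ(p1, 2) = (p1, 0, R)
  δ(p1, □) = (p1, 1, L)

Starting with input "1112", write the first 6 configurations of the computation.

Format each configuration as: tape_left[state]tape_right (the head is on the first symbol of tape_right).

Transitions applied:
Step 1: δ(p0, 1) = (p1, 2, R)
Step 2: δ(p1, 1) = (p1, □, R)
Step 3: δ(p1, 1) = (p1, □, R)
Step 4: δ(p1, 2) = (p1, 0, R)
Step 5: δ(p1, □) = (p1, 1, L)

The first 6 configurations are:
[p0]1112 ⊢ 2[p1]112 ⊢ 2□[p1]12 ⊢ 2□□[p1]2 ⊢ 2□□0[p1]□ ⊢ 2□□[p1]01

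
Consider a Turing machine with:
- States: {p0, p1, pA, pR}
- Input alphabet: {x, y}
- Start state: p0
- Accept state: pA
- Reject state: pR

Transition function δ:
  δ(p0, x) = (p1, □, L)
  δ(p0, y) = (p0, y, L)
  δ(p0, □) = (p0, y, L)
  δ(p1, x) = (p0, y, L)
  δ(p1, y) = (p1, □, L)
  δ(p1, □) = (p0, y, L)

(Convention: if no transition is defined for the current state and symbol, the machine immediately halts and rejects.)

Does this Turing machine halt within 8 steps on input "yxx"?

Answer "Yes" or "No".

Execution trace:
Initial: [p0]yxx
Step 1: δ(p0, y) = (p0, y, L) → [p0]□yxx
Step 2: δ(p0, □) = (p0, y, L) → [p0]□yyxx
Step 3: δ(p0, □) = (p0, y, L) → [p0]□yyyxx
Step 4: δ(p0, □) = (p0, y, L) → [p0]□yyyyxx
Step 5: δ(p0, □) = (p0, y, L) → [p0]□yyyyyxx
Step 6: δ(p0, □) = (p0, y, L) → [p0]□yyyyyyxx
Step 7: δ(p0, □) = (p0, y, L) → [p0]□yyyyyyyxx
Step 8: δ(p0, □) = (p0, y, L) → [p0]□yyyyyyyyxx

The machine has not reached a halting state after 8 steps.
The machine did not halt within the 8-step bound.

Answer: No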